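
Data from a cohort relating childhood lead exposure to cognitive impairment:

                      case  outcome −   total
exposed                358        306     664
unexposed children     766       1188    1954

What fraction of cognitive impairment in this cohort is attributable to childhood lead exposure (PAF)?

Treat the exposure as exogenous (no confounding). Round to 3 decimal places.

PAF ≈ 0.087

p₁ = P(outcome | exposed) = 358/664 = 0.53916
p₀ = P(outcome | unexposed) = 766/1954 = 0.39202
Exposure prevalence π = 664/2618 = 0.25363; overall risk P(Y=1) = 0.42934.
Under exogeneity, PAF = [P(Y=1) − p₀]/P(Y=1).
PAF = (0.42934 − 0.39202) / 0.42934 ≈ 0.0869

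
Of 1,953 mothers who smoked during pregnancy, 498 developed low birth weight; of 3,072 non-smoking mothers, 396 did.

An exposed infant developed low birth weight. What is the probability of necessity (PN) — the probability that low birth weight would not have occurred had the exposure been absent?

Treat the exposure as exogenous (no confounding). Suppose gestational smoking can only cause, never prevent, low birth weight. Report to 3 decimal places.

PN ≈ 0.494

p₁ = P(outcome | exposed) = 498/1953 = 0.25499
p₀ = P(outcome | unexposed) = 396/3072 = 0.12891
Under exogeneity and monotonicity, PN = (p₁ − p₀) / p₁.
PN = (0.25499 − 0.12891) / 0.25499 = 0.12609 / 0.25499 ≈ 0.4945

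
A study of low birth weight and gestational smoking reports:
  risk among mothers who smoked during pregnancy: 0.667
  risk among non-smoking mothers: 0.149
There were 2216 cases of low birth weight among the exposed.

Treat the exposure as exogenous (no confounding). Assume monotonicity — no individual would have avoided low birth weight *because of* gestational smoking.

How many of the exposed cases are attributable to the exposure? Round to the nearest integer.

Let p₁ = 0.667, p₀ = 0.149.
PN = (p₁ − p₀)/p₁ = (0.667 − 0.149) / 0.667 ≈ 0.77661.
Attributable cases ≈ PN × (exposed cases) = 0.77661 × 2216 ≈ 1720.97.

about 1721 cases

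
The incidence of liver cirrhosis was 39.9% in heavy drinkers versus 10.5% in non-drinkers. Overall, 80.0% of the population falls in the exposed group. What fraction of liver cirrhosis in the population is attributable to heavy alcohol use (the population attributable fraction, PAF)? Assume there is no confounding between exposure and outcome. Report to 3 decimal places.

PAF ≈ 0.691

p₁ = 0.399, p₀ = 0.105.
Overall risk P(Y=1) = π·p₁ + (1−π)·p₀ = 0.8×0.399 + 0.2×0.105 = 0.3402.
Under exogeneity, PAF = [P(Y=1) − p₀] / P(Y=1).
PAF = (0.3402 − 0.105) / 0.3402 ≈ 0.6914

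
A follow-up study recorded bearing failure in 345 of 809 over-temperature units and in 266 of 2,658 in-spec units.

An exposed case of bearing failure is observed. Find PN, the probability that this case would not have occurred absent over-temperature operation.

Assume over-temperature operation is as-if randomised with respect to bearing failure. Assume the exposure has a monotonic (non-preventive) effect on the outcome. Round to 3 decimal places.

p₁ = P(outcome | exposed) = 345/809 = 0.42645
p₀ = P(outcome | unexposed) = 266/2658 = 0.10008
Under exogeneity and monotonicity, PN = (p₁ − p₀) / p₁.
PN = (0.42645 − 0.10008) / 0.42645 = 0.32638 / 0.42645 ≈ 0.7653

PN ≈ 0.765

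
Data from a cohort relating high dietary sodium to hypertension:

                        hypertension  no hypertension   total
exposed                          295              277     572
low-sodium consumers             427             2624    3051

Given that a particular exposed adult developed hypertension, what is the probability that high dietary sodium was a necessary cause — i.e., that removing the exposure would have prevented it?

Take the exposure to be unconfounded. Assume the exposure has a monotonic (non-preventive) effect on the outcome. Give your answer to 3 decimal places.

p₁ = P(outcome | exposed) = 295/572 = 0.51573
p₀ = P(outcome | unexposed) = 427/3051 = 0.13995
Under exogeneity and monotonicity, PN = (p₁ − p₀) / p₁.
PN = (0.51573 − 0.13995) / 0.51573 = 0.37578 / 0.51573 ≈ 0.7286

PN ≈ 0.729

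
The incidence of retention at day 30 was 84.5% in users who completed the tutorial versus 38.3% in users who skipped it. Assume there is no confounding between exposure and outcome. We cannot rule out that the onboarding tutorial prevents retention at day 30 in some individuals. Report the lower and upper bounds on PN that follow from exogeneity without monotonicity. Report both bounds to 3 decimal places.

0.547 ≤ PN ≤ 0.730

p₁ = 0.845, p₀ = 0.383.
Under exogeneity alone the bounds on PN are max{0,(p₁−p₀)/p₁} ≤ PN ≤ min{1,(1−p₀)/p₁}.
  lower = (p₁ − p₀)/p₁ = 0.462 / 0.845 ≈ 0.5467
  upper = min{1, (1 − p₀)/p₁} = 0.617 / 0.845 ≈ 0.7302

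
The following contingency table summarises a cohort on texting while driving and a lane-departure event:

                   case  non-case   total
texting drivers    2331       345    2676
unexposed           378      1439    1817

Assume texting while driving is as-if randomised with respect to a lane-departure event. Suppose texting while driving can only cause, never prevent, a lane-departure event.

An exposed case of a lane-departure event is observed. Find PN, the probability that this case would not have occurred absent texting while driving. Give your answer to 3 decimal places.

p₁ = P(outcome | exposed) = 2331/2676 = 0.87108
p₀ = P(outcome | unexposed) = 378/1817 = 0.20804
Under exogeneity and monotonicity, PN = (p₁ − p₀)/p₁.
PN = (0.87108 − 0.20804) / 0.87108 ≈ 0.7612

PN ≈ 0.761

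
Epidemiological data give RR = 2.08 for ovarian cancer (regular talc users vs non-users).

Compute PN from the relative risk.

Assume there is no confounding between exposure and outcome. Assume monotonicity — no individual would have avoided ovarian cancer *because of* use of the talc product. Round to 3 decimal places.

Under exogeneity and monotonicity, PN = (RR − 1) / RR = 1 − 1/RR.
PN = (2.08 − 1) / 2.08 = 1.08 / 2.08 ≈ 0.5192

PN ≈ 0.519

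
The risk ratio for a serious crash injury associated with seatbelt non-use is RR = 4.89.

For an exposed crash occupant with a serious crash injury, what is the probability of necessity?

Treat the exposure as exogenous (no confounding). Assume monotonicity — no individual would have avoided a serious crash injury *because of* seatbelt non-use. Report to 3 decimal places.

PN ≈ 0.796

Under exogeneity and monotonicity, PN = (RR − 1) / RR = 1 − 1/RR.
PN = (4.89 − 1) / 4.89 = 3.89 / 4.89 ≈ 0.7955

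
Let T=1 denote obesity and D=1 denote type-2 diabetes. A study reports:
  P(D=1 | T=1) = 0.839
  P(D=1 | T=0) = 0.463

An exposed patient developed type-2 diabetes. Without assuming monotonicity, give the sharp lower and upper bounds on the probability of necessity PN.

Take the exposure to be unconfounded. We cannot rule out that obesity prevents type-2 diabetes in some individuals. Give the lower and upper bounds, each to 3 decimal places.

0.448 ≤ PN ≤ 0.640

Let p₁ = 0.839, p₀ = 0.463.
Under exogeneity alone the bounds on PN are max{0,(p₁−p₀)/p₁} ≤ PN ≤ min{1,(1−p₀)/p₁}.
  lower = (p₁ − p₀)/p₁ = 0.376 / 0.839 ≈ 0.4482
  upper = min{1, (1 − p₀)/p₁} = 0.537 / 0.839 ≈ 0.6400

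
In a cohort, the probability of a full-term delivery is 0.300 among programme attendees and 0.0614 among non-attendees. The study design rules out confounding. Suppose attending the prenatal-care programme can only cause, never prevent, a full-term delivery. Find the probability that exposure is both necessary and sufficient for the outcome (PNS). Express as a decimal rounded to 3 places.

PNS ≈ 0.239

Let p₁ = 0.3, p₀ = 0.0614.
Under exogeneity and monotonicity, PNS = p₁ − p₀.
PNS = 0.3 − 0.0614 = 0.2386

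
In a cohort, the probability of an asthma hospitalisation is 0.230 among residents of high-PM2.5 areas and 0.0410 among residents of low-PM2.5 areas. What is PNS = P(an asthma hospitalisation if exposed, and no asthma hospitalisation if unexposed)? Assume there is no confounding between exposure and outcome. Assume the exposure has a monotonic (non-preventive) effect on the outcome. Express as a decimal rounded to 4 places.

Let p₁ = 0.23, p₀ = 0.041.
Under exogeneity and monotonicity, PNS = p₁ − p₀.
PNS = 0.23 − 0.041 = 0.189

PNS ≈ 0.1890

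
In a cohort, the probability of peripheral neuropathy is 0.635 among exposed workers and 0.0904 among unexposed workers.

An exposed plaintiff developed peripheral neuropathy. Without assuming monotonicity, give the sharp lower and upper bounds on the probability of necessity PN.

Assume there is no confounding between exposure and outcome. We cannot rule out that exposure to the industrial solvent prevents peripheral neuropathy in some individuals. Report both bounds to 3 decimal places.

Let p₁ = 0.635, p₀ = 0.0904.
Under exogeneity alone the bounds on PN are max{0,(p₁−p₀)/p₁} ≤ PN ≤ min{1,(1−p₀)/p₁}.
  lower = (p₁ − p₀)/p₁ = 0.5446 / 0.635 ≈ 0.8576
  upper = min{1, (1 − p₀)/p₁} = 0.9096 / 0.635 ≈ 1.4324 → capped at 1

0.858 ≤ PN ≤ 1.000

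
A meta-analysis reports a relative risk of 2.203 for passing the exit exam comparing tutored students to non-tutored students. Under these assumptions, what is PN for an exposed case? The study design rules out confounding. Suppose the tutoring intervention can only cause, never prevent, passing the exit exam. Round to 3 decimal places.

Under exogeneity and monotonicity, PN = (RR − 1) / RR = 1 − 1/RR.
PN = (2.203 − 1) / 2.203 = 1.203 / 2.203 ≈ 0.5461

PN ≈ 0.546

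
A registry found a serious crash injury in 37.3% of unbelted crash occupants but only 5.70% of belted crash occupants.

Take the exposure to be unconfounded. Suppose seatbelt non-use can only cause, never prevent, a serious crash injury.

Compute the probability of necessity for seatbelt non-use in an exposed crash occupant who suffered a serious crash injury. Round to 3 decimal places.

p₁ = 0.373, p₀ = 0.057.
Under exogeneity and monotonicity, PN = (p₁ − p₀) / p₁.
PN = (0.373 − 0.057) / 0.373 = 0.316 / 0.373 ≈ 0.8472

PN ≈ 0.847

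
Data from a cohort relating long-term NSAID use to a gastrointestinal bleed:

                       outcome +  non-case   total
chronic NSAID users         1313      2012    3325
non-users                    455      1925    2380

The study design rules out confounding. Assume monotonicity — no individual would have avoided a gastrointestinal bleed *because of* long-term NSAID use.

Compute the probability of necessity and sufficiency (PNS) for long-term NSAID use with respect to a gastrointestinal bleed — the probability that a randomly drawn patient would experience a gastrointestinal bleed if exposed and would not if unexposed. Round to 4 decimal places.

p₁ = P(outcome | exposed) = 1313/3325 = 0.39489
p₀ = P(outcome | unexposed) = 455/2380 = 0.19118
Under exogeneity and monotonicity, PNS = p₁ − p₀.
PNS = 0.39489 − 0.19118 = 0.20371

PNS ≈ 0.2037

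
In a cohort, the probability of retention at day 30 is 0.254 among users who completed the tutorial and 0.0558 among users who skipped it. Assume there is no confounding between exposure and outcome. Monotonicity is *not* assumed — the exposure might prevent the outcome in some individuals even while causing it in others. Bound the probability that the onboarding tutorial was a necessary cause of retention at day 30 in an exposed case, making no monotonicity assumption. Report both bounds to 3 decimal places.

Let p₁ = 0.254, p₀ = 0.0558.
Under exogeneity alone the bounds on PN are max{0,(p₁−p₀)/p₁} ≤ PN ≤ min{1,(1−p₀)/p₁}.
  lower = (p₁ − p₀)/p₁ = 0.1982 / 0.254 ≈ 0.7803
  upper = min{1, (1 − p₀)/p₁} = 0.9442 / 0.254 ≈ 3.7173 → capped at 1

0.780 ≤ PN ≤ 1.000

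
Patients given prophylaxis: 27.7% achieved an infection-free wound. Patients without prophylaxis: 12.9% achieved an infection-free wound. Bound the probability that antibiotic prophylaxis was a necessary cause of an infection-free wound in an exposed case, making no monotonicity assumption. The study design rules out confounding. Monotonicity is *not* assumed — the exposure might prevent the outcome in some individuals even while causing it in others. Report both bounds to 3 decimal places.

0.534 ≤ PN ≤ 1.000

p₁ = 0.277, p₀ = 0.129.
Under exogeneity alone the bounds on PN are max{0,(p₁−p₀)/p₁} ≤ PN ≤ min{1,(1−p₀)/p₁}.
  lower = (p₁ − p₀)/p₁ = 0.148 / 0.277 ≈ 0.5343
  upper = min{1, (1 − p₀)/p₁} = 0.871 / 0.277 ≈ 3.1444 → capped at 1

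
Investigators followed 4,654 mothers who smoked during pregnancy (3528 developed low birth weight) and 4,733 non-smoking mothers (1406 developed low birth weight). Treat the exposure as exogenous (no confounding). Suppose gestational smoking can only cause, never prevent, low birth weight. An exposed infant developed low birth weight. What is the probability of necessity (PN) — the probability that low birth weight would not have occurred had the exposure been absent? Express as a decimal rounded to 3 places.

p₁ = P(outcome | exposed) = 3528/4654 = 0.75806
p₀ = P(outcome | unexposed) = 1406/4733 = 0.29706
Under exogeneity and monotonicity, PN = (p₁ − p₀) / p₁.
PN = (0.75806 − 0.29706) / 0.75806 = 0.46099 / 0.75806 ≈ 0.6081

PN ≈ 0.608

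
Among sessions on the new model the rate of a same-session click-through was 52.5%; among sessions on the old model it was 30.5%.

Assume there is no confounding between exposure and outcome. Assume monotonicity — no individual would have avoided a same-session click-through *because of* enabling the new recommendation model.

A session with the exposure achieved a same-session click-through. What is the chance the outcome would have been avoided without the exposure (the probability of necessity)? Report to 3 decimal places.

p₁ = 0.525, p₀ = 0.305.
Under exogeneity and monotonicity, PN = (p₁ − p₀) / p₁.
PN = (0.525 − 0.305) / 0.525 = 0.22 / 0.525 ≈ 0.4190

PN ≈ 0.419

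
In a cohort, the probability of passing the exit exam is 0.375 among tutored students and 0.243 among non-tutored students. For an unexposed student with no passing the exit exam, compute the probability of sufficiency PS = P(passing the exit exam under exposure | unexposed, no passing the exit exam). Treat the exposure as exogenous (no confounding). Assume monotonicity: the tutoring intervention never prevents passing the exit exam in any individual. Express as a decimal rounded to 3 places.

PS ≈ 0.174

Let p₁ = 0.375, p₀ = 0.243.
Under exogeneity and monotonicity, PS = (p₁ − p₀) / (1 − p₀).
PS = (0.375 − 0.243) / (1 − 0.243) = 0.132 / 0.757 ≈ 0.1744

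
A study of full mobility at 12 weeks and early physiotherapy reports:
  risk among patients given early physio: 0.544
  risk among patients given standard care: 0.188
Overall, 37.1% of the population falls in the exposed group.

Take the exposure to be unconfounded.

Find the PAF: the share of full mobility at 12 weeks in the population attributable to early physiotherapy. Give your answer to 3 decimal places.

PAF ≈ 0.413

Let p₁ = 0.544, p₀ = 0.188.
Overall risk P(Y=1) = π·p₁ + (1−π)·p₀ = 0.371×0.544 + 0.629×0.188 = 0.32008.
Under exogeneity, PAF = [P(Y=1) − p₀] / P(Y=1).
PAF = (0.32008 − 0.188) / 0.32008 ≈ 0.4126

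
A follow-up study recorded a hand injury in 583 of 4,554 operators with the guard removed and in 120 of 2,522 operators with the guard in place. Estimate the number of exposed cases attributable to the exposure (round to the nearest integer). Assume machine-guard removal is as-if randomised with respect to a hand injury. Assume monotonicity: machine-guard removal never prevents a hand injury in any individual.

about 366 cases

p₁ = P(outcome | exposed) = 583/4554 = 0.12802
p₀ = P(outcome | unexposed) = 120/2522 = 0.047581
PN = (p₁ − p₀)/p₁ = (0.12802 − 0.047581) / 0.12802 ≈ 0.62833.
Attributable cases ≈ PN × (exposed cases) = 0.62833 × 583 ≈ 366.31.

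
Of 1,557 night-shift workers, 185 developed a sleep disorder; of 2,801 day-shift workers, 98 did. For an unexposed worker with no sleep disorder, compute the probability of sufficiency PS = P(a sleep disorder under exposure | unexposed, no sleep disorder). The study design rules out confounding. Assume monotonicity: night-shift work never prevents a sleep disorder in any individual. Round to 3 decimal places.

p₁ = P(outcome | exposed) = 185/1557 = 0.11882
p₀ = P(outcome | unexposed) = 98/2801 = 0.034988
Under exogeneity and monotonicity, PS = (p₁ − p₀) / (1 − p₀).
PS = (0.11882 − 0.034988) / (1 − 0.034988) = 0.083831 / 0.96501 ≈ 0.0869

PS ≈ 0.087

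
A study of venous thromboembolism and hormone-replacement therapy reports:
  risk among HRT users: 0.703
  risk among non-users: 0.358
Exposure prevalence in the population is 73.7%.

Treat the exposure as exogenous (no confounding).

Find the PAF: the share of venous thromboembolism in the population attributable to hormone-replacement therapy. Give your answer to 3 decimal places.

Let p₁ = 0.703, p₀ = 0.358.
Overall risk P(Y=1) = π·p₁ + (1−π)·p₀ = 0.737×0.703 + 0.263×0.358 = 0.61226.
Under exogeneity, PAF = [P(Y=1) − p₀] / P(Y=1).
PAF = (0.61226 − 0.358) / 0.61226 ≈ 0.4153

PAF ≈ 0.415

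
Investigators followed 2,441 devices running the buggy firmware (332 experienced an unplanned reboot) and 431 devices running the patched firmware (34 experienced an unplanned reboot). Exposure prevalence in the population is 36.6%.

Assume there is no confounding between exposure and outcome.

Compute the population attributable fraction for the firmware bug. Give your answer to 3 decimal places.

p₁ = P(outcome | exposed) = 332/2441 = 0.13601
p₀ = P(outcome | unexposed) = 34/431 = 0.078886
Overall risk P(Y=1) = π·p₁ + (1−π)·p₀ = 0.366×0.13601 + 0.634×0.078886 = 0.099794.
Under exogeneity, PAF = [P(Y=1) − p₀] / P(Y=1).
PAF = (0.099794 − 0.078886) / 0.099794 ≈ 0.2095

PAF ≈ 0.210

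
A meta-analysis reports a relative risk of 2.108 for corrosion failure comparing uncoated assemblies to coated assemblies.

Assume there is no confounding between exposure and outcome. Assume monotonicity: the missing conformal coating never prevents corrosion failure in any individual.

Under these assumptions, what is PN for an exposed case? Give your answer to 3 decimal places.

PN ≈ 0.526

Under exogeneity and monotonicity, PN = (RR − 1) / RR = 1 − 1/RR.
PN = (2.108 − 1) / 2.108 = 1.108 / 2.108 ≈ 0.5256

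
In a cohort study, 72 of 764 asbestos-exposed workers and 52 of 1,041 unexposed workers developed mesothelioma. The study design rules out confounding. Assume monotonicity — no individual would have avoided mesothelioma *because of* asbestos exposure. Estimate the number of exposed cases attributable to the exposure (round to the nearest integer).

about 34 cases

p₁ = P(outcome | exposed) = 72/764 = 0.094241
p₀ = P(outcome | unexposed) = 52/1041 = 0.049952
PN = (p₁ − p₀)/p₁ = (0.094241 − 0.049952) / 0.094241 ≈ 0.46995.
Attributable cases ≈ PN × (exposed cases) = 0.46995 × 72 ≈ 33.84.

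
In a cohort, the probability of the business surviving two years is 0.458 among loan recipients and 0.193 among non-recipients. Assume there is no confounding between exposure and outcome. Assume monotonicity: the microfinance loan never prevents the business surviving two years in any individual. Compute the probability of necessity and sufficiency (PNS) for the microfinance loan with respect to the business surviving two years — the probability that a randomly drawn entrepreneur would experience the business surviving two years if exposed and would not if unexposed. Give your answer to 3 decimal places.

PNS ≈ 0.265

Let p₁ = 0.458, p₀ = 0.193.
Under exogeneity and monotonicity, PNS = p₁ − p₀.
PNS = 0.458 − 0.193 = 0.265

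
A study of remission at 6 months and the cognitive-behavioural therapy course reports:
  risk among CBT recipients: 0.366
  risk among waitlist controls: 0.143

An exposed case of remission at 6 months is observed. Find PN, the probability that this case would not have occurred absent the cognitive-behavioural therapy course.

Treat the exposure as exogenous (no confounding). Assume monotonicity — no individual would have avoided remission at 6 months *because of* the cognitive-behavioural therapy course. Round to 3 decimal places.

PN ≈ 0.609

Let p₁ = 0.366, p₀ = 0.143.
Under exogeneity and monotonicity, PN = (p₁ − p₀) / p₁.
PN = (0.366 − 0.143) / 0.366 = 0.223 / 0.366 ≈ 0.6093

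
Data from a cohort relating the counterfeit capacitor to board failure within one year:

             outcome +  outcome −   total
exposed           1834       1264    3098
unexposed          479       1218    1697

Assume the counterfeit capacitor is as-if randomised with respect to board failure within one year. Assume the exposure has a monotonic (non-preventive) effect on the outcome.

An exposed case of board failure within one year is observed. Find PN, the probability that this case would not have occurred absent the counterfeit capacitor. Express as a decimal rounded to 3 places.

p₁ = P(outcome | exposed) = 1834/3098 = 0.59199
p₀ = P(outcome | unexposed) = 479/1697 = 0.28226
Under exogeneity and monotonicity, PN = (p₁ − p₀)/p₁.
PN = (0.59199 − 0.28226) / 0.59199 ≈ 0.5232

PN ≈ 0.523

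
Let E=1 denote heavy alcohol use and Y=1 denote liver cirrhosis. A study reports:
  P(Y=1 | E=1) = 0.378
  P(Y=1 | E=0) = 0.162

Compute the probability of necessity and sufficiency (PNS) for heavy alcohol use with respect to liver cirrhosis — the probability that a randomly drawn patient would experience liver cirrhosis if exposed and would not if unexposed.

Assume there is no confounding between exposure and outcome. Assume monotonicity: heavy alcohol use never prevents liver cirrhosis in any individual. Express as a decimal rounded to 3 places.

PNS ≈ 0.216

Let p₁ = 0.378, p₀ = 0.162.
Under exogeneity and monotonicity, PNS = p₁ − p₀.
PNS = 0.378 − 0.162 = 0.216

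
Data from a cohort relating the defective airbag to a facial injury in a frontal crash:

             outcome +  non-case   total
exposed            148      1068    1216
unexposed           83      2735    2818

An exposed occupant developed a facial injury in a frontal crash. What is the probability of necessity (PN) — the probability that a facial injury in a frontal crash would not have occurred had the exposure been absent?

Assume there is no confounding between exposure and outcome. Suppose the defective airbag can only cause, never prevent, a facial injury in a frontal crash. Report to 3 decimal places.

p₁ = P(outcome | exposed) = 148/1216 = 0.12171
p₀ = P(outcome | unexposed) = 83/2818 = 0.029454
Under exogeneity and monotonicity, PN = (p₁ − p₀)/p₁.
PN = (0.12171 − 0.029454) / 0.12171 ≈ 0.7580

PN ≈ 0.758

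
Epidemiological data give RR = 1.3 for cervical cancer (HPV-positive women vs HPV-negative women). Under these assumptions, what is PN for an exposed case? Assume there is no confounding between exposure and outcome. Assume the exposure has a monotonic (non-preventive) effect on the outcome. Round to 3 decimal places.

Under exogeneity and monotonicity, PN = (RR − 1) / RR = 1 − 1/RR.
PN = (1.3 − 1) / 1.3 = 0.3 / 1.3 ≈ 0.2308

PN ≈ 0.231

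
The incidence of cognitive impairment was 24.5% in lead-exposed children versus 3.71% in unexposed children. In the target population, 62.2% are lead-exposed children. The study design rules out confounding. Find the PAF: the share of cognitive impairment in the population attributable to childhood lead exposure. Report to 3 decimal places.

p₁ = 0.245, p₀ = 0.0371.
Overall risk P(Y=1) = π·p₁ + (1−π)·p₀ = 0.622×0.245 + 0.378×0.0371 = 0.16641.
Under exogeneity, PAF = [P(Y=1) − p₀] / P(Y=1).
PAF = (0.16641 − 0.0371) / 0.16641 ≈ 0.7771

PAF ≈ 0.777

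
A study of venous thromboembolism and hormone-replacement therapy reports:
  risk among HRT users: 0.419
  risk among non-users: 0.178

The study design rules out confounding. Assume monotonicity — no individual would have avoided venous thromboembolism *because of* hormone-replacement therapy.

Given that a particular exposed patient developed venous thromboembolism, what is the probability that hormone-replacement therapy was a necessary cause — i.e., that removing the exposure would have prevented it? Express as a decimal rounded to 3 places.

PN ≈ 0.575

Let p₁ = 0.419, p₀ = 0.178.
Under exogeneity and monotonicity, PN = (p₁ − p₀) / p₁.
PN = (0.419 − 0.178) / 0.419 = 0.241 / 0.419 ≈ 0.5752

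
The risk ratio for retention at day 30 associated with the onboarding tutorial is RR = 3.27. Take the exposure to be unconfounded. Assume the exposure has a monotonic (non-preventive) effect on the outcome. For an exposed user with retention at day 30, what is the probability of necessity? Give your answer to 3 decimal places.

PN ≈ 0.694

Under exogeneity and monotonicity, PN = (RR − 1) / RR = 1 − 1/RR.
PN = (3.27 − 1) / 3.27 = 2.27 / 3.27 ≈ 0.6942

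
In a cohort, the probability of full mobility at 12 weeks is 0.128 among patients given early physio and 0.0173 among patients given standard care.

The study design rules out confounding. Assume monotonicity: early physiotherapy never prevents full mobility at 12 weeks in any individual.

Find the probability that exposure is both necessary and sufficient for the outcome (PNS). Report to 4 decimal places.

PNS ≈ 0.1107

Let p₁ = 0.128, p₀ = 0.0173.
Under exogeneity and monotonicity, PNS = p₁ − p₀.
PNS = 0.128 − 0.0173 = 0.1107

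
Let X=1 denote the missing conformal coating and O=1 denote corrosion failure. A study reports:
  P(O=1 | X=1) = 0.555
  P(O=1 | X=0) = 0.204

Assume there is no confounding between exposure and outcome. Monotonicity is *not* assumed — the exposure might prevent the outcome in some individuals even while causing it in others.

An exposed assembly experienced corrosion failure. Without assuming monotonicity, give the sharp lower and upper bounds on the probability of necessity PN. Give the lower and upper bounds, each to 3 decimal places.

Let p₁ = 0.555, p₀ = 0.204.
Under exogeneity alone the bounds on PN are max{0,(p₁−p₀)/p₁} ≤ PN ≤ min{1,(1−p₀)/p₁}.
  lower = (p₁ − p₀)/p₁ = 0.351 / 0.555 ≈ 0.6324
  upper = min{1, (1 − p₀)/p₁} = 0.796 / 0.555 ≈ 1.4342 → capped at 1

0.632 ≤ PN ≤ 1.000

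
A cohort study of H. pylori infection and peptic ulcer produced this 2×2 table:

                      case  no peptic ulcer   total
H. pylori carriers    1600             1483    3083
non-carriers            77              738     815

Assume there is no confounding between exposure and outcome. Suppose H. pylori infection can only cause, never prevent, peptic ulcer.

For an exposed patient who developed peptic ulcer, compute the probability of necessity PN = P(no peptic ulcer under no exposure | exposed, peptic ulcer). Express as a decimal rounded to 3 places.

p₁ = P(outcome | exposed) = 1600/3083 = 0.51898
p₀ = P(outcome | unexposed) = 77/815 = 0.094479
Under exogeneity and monotonicity, PN = (p₁ − p₀)/p₁.
PN = (0.51898 − 0.094479) / 0.51898 ≈ 0.8180

PN ≈ 0.818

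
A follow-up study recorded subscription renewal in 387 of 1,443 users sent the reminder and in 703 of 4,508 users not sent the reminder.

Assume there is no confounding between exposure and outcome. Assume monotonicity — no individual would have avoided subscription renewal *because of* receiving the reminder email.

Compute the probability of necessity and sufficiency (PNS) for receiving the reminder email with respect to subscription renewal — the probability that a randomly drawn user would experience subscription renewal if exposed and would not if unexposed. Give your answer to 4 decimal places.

PNS ≈ 0.1122

p₁ = P(outcome | exposed) = 387/1443 = 0.26819
p₀ = P(outcome | unexposed) = 703/4508 = 0.15594
Under exogeneity and monotonicity, PNS = p₁ − p₀.
PNS = 0.26819 − 0.15594 = 0.11225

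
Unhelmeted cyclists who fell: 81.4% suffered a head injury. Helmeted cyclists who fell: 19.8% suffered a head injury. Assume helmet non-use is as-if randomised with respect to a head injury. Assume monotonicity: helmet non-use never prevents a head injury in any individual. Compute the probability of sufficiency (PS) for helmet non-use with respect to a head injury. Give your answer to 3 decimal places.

p₁ = 0.814, p₀ = 0.198.
Under exogeneity and monotonicity, PS = (p₁ − p₀) / (1 − p₀).
PS = (0.814 − 0.198) / (1 − 0.198) = 0.616 / 0.802 ≈ 0.7681

PS ≈ 0.768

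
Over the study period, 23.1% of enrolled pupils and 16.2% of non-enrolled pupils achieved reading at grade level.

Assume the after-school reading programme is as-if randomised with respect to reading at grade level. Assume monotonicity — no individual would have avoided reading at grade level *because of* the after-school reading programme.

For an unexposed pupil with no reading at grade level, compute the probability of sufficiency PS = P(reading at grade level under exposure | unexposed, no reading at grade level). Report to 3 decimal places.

p₁ = 0.231, p₀ = 0.162.
Under exogeneity and monotonicity, PS = (p₁ − p₀) / (1 − p₀).
PS = (0.231 − 0.162) / (1 − 0.162) = 0.069 / 0.838 ≈ 0.0823

PS ≈ 0.082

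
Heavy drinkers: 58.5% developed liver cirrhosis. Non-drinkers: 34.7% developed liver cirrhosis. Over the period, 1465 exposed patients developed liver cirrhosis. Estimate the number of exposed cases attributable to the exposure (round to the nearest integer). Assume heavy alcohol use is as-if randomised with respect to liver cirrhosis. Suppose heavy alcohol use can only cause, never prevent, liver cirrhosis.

p₁ = 0.585, p₀ = 0.347.
PN = (p₁ − p₀)/p₁ = (0.585 − 0.347) / 0.585 ≈ 0.40684.
Attributable cases ≈ PN × (exposed cases) = 0.40684 × 1465 ≈ 596.02.

about 596 cases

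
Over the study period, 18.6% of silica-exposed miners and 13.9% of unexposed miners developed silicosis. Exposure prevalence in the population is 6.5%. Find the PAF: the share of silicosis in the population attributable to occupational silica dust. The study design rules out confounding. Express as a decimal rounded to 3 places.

PAF ≈ 0.022

p₁ = 0.186, p₀ = 0.139.
Overall risk P(Y=1) = π·p₁ + (1−π)·p₀ = 0.065×0.186 + 0.935×0.139 = 0.14206.
Under exogeneity, PAF = [P(Y=1) − p₀] / P(Y=1).
PAF = (0.14206 − 0.139) / 0.14206 ≈ 0.0215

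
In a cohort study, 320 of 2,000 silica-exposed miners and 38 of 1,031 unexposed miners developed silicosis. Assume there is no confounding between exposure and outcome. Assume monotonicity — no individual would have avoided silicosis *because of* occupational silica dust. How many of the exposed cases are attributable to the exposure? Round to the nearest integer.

about 246 cases

p₁ = P(outcome | exposed) = 320/2000 = 0.16
p₀ = P(outcome | unexposed) = 38/1031 = 0.036857
PN = (p₁ − p₀)/p₁ = (0.16 − 0.036857) / 0.16 ≈ 0.76964.
Attributable cases ≈ PN × (exposed cases) = 0.76964 × 320 ≈ 246.29.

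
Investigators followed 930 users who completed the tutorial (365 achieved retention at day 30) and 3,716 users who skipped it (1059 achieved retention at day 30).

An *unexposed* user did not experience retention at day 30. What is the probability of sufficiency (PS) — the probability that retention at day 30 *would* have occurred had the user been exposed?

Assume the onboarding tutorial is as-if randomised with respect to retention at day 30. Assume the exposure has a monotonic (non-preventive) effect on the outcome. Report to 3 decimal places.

p₁ = P(outcome | exposed) = 365/930 = 0.39247
p₀ = P(outcome | unexposed) = 1059/3716 = 0.28498
Under exogeneity and monotonicity, PS = (p₁ − p₀) / (1 − p₀).
PS = (0.39247 − 0.28498) / (1 − 0.28498) = 0.10749 / 0.71502 ≈ 0.1503

PS ≈ 0.150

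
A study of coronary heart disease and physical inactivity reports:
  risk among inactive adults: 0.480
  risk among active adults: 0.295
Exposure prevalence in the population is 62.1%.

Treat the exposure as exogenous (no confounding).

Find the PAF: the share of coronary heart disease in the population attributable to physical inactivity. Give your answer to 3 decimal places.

Let p₁ = 0.48, p₀ = 0.295.
Overall risk P(Y=1) = π·p₁ + (1−π)·p₀ = 0.621×0.48 + 0.379×0.295 = 0.40988.
Under exogeneity, PAF = [P(Y=1) − p₀] / P(Y=1).
PAF = (0.40988 − 0.295) / 0.40988 ≈ 0.2803

PAF ≈ 0.280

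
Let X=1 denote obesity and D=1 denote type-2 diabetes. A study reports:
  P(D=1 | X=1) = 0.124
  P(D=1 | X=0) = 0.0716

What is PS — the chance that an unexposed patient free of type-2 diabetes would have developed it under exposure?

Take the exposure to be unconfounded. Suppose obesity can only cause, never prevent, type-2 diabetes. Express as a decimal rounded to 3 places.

Let p₁ = 0.124, p₀ = 0.0716.
Under exogeneity and monotonicity, PS = (p₁ − p₀) / (1 − p₀).
PS = (0.124 − 0.0716) / (1 − 0.0716) = 0.0524 / 0.9284 ≈ 0.0564

PS ≈ 0.056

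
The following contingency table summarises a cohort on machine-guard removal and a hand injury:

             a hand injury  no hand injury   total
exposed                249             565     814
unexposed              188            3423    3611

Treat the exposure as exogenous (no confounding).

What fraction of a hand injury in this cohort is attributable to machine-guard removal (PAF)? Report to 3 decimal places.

p₁ = P(outcome | exposed) = 249/814 = 0.3059
p₀ = P(outcome | unexposed) = 188/3611 = 0.052063
Exposure prevalence π = 814/4425 = 0.18395; overall risk P(Y=1) = 0.098757.
Under exogeneity, PAF = [P(Y=1) − p₀]/P(Y=1).
PAF = (0.098757 − 0.052063) / 0.098757 ≈ 0.4728

PAF ≈ 0.473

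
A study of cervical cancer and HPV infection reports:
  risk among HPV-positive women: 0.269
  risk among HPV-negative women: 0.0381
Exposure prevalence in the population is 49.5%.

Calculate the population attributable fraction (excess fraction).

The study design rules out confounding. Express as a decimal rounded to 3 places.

Let p₁ = 0.269, p₀ = 0.0381.
Overall risk P(Y=1) = π·p₁ + (1−π)·p₀ = 0.495×0.269 + 0.505×0.0381 = 0.1524.
Under exogeneity, PAF = [P(Y=1) − p₀] / P(Y=1).
PAF = (0.1524 − 0.0381) / 0.1524 ≈ 0.7500

PAF ≈ 0.750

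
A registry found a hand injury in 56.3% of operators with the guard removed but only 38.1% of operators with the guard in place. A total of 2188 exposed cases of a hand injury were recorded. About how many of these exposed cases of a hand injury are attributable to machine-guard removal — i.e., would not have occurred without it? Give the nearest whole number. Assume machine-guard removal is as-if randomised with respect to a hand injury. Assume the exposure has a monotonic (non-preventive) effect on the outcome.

about 707 cases

p₁ = 0.563, p₀ = 0.381.
PN = (p₁ − p₀)/p₁ = (0.563 − 0.381) / 0.563 ≈ 0.32327.
Attributable cases ≈ PN × (exposed cases) = 0.32327 × 2188 ≈ 707.31.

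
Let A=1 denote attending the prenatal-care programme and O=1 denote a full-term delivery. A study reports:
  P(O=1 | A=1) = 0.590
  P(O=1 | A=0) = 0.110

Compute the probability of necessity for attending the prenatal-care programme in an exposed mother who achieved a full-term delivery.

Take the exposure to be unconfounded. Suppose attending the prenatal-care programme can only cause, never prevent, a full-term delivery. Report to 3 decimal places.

Let p₁ = 0.59, p₀ = 0.11.
Under exogeneity and monotonicity, PN = (p₁ − p₀) / p₁.
PN = (0.59 − 0.11) / 0.59 = 0.48 / 0.59 ≈ 0.8136

PN ≈ 0.814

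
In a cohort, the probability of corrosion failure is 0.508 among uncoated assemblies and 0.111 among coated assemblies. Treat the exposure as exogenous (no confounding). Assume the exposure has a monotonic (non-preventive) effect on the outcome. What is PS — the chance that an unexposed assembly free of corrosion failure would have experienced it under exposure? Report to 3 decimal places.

Let p₁ = 0.508, p₀ = 0.111.
Under exogeneity and monotonicity, PS = (p₁ − p₀) / (1 − p₀).
PS = (0.508 − 0.111) / (1 − 0.111) = 0.397 / 0.889 ≈ 0.4466

PS ≈ 0.447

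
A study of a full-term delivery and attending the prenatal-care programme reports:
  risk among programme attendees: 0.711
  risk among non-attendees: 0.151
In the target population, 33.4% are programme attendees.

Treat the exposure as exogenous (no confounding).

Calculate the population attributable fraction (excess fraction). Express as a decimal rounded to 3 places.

Let p₁ = 0.711, p₀ = 0.151.
Overall risk P(Y=1) = π·p₁ + (1−π)·p₀ = 0.334×0.711 + 0.666×0.151 = 0.33804.
Under exogeneity, PAF = [P(Y=1) − p₀] / P(Y=1).
PAF = (0.33804 − 0.151) / 0.33804 ≈ 0.5533

PAF ≈ 0.553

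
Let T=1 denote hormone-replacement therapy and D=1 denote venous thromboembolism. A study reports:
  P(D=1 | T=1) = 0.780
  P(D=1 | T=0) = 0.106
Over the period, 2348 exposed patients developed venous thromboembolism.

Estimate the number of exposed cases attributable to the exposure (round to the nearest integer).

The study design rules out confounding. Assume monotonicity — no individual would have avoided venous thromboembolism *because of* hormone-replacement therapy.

Let p₁ = 0.78, p₀ = 0.106.
PN = (p₁ − p₀)/p₁ = (0.78 − 0.106) / 0.78 ≈ 0.86410.
Attributable cases ≈ PN × (exposed cases) = 0.86410 × 2348 ≈ 2028.91.

about 2029 cases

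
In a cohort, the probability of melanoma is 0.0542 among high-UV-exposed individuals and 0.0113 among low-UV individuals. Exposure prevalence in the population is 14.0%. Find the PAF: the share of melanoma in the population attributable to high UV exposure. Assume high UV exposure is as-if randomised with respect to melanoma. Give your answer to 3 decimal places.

Let p₁ = 0.0542, p₀ = 0.0113.
Overall risk P(Y=1) = π·p₁ + (1−π)·p₀ = 0.14×0.0542 + 0.86×0.0113 = 0.017306.
Under exogeneity, PAF = [P(Y=1) − p₀] / P(Y=1).
PAF = (0.017306 − 0.0113) / 0.017306 ≈ 0.3470

PAF ≈ 0.347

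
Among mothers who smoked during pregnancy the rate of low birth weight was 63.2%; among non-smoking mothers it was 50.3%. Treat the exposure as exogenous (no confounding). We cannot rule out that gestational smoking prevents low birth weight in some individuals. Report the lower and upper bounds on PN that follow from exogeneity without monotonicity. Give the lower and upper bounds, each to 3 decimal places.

0.204 ≤ PN ≤ 0.786

p₁ = 0.632, p₀ = 0.503.
Under exogeneity alone the bounds on PN are max{0,(p₁−p₀)/p₁} ≤ PN ≤ min{1,(1−p₀)/p₁}.
  lower = (p₁ − p₀)/p₁ = 0.129 / 0.632 ≈ 0.2041
  upper = min{1, (1 − p₀)/p₁} = 0.497 / 0.632 ≈ 0.7864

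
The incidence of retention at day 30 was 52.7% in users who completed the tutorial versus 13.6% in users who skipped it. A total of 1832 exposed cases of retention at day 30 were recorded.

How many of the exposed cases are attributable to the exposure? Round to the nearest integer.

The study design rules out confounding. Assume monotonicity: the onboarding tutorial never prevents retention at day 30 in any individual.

p₁ = 0.527, p₀ = 0.136.
PN = (p₁ − p₀)/p₁ = (0.527 − 0.136) / 0.527 ≈ 0.74194.
Attributable cases ≈ PN × (exposed cases) = 0.74194 × 1832 ≈ 1359.23.

about 1359 cases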